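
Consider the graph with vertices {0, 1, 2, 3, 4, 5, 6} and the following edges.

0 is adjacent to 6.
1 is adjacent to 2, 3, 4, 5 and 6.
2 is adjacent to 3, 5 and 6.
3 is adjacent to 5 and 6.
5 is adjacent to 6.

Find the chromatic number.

5

1, 2, 3, 5, 6 are pairwise adjacent (a clique of size 5), so at least 5 colors are needed.
5 colors suffice: color a → {4, 6}; color b → {0, 1}; color c → {2}; color d → {3}; color e → {5}. Each edge has distinct colors on its endpoints.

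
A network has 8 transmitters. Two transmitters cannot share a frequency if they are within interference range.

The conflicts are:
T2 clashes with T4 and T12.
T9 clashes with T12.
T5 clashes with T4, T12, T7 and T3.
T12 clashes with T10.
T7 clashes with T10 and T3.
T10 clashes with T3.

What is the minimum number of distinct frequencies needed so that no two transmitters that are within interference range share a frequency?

T7, T10, T3 all conflict with each other, so at least 3 frequencies are needed.
3 frequencies suffice: frequency 1 → {T4, T12, T7}; frequency 2 → {T2, T9, T5, T10}; frequency 3 → {T3}. Every pair that conflicts lands in different frequencies.

3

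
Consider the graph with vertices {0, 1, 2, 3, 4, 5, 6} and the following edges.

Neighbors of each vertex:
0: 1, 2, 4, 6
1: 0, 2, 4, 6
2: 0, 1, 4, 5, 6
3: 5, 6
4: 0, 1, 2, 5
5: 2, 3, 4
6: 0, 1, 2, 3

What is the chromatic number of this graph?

4

0, 1, 2, 4 form a clique, so at least 4 colors are needed.
4 colors suffice: color red → {2, 3}; color blue → {1, 5}; color green → {4, 6}; color yellow → {0}. Each edge has distinct colors on its endpoints.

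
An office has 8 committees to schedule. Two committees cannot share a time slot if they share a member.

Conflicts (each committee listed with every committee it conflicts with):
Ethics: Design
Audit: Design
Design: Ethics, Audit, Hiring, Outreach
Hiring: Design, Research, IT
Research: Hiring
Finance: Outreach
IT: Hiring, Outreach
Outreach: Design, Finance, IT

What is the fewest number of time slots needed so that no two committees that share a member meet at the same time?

2

Design and Hiring conflict, so at least 2 time slots are needed.
2 time slots suffice: time slot 1 → {Design, Research, Finance, IT}; time slot 2 → {Ethics, Audit, Hiring, Outreach}. Each listed conflict is separated.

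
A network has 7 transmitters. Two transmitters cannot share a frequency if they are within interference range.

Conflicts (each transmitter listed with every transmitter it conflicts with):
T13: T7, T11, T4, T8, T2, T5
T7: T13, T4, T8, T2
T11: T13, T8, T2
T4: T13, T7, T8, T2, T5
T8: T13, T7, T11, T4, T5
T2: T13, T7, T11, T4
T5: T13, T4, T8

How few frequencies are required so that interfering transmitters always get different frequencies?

T13, T7, T4, T2 are mutually in conflict, so at least 4 frequencies are needed.
A valid assignment using 4 frequencies: T13=1, T7=4, T11=2, T4=2, T8=3, T2=3, T5=4. Every pair that conflicts lands in different frequencies.

4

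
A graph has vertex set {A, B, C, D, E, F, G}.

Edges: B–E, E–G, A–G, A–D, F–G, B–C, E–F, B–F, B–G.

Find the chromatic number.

4

B, E, F, G are pairwise adjacent (a clique of size 4), so at least 4 colors are needed.
One proper 4-coloring: A=1, B=1, C=2, D=2, E=3, F=4, G=2. Every edge joins two different colors.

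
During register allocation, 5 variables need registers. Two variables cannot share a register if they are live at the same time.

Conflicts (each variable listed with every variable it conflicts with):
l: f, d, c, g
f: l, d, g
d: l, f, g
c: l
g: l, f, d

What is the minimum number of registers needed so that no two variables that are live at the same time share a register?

l, f, d, g pairwise conflict, so at least 4 registers are needed.
4 registers suffice: register 1 → {l}; register 2 → {c, g}; register 3 → {d}; register 4 → {f}. No two conflicting variables share a register.

4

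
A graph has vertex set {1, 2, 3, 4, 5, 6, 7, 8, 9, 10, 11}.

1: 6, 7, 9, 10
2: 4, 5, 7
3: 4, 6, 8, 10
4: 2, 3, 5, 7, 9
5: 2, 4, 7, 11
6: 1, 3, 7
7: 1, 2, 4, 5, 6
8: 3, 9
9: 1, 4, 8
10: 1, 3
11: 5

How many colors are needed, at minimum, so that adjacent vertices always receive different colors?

2, 4, 5, 7 are mutually adjacent (a clique of size 4), so at least 4 colors are needed.
One proper 4-coloring: 1=red, 2=yellow, 3=blue, 4=red, 5=green, 6=green, 7=blue, 8=red, 9=blue, 10=green, 11=red. No two adjacent vertices share a color.

4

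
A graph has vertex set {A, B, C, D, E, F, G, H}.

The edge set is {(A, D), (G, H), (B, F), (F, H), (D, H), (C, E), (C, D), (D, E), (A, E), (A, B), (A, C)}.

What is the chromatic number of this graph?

A, C, D, E are mutually adjacent (a clique of size 4), so at least 4 colors are needed.
4 colors suffice: color red → {A, H}; color blue → {D, F, G}; color green → {B, E}; color yellow → {C}. Each edge has distinct colors on its endpoints.

4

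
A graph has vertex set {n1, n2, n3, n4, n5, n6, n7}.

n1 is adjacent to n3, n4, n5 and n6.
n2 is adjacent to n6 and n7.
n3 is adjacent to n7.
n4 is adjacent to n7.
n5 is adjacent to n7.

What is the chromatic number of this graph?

The cycle n6-n1-n3-n7-n2-n6 has odd length 5, so it cannot be 2-colored; at least 3 colors are needed.
3 colors suffice: color 1 → {n1, n7}; color 2 → {n2, n3, n4, n5}; color 3 → {n6}. No two adjacent vertices share a color.

3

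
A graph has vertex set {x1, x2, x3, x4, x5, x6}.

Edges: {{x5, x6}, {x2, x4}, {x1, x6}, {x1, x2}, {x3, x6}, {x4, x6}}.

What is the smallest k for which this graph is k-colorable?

x2 and x4 are adjacent, so at least 2 colors are needed.
2 colors suffice: color 1 → {x2, x6}; color 2 → {x1, x3, x4, x5}. No two adjacent vertices share a color.

2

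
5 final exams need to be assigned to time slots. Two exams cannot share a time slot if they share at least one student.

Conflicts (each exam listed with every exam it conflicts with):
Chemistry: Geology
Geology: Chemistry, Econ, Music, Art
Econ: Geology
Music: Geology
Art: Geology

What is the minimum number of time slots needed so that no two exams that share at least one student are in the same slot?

Geology and Music conflict, so at least 2 time slots are needed.
2 time slots suffice: time slot 1 → {Geology}; time slot 2 → {Chemistry, Econ, Music, Art}. No two conflicting exams share a time slot.

2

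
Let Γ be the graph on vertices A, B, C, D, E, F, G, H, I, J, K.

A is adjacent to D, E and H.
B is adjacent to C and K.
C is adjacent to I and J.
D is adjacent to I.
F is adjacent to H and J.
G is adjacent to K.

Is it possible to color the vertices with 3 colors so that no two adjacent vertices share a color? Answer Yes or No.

Yes

The chromatic number is 3. The cycle H-F-J-C-I-D-A-H has odd length 7, so it cannot be 2-colored; at least 3 colors are needed.
3 colors suffice: color red → {A, C, F, K}; color blue → {B, D, E, G, H, J}; color green → {I}.
That is already a proper 3-coloring.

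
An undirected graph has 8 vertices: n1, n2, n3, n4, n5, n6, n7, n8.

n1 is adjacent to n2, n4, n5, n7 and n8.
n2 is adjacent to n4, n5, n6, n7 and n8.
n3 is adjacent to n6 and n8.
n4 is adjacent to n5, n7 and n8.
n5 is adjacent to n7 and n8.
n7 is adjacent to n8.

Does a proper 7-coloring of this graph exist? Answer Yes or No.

Yes

The chromatic number is 6. n1, n2, n4, n5, n7, n8 are pairwise adjacent (a clique of size 6), so at least 6 colors are needed.
6 colors suffice: color 1 → {n2, n3}; color 2 → {n6, n8}; color 3 → {n5}; color 4 → {n4}; color 5 → {n7}; color 6 → {n1}.
Since 7 ≥ 6, a proper 7-coloring certainly exists.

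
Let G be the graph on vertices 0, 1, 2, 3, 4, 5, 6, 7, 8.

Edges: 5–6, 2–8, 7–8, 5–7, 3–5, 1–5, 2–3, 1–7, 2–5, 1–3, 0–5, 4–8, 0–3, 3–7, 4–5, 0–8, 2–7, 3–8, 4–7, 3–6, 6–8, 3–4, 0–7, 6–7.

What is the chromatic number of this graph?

1, 3, 5, 7 form a clique, so at least 4 colors are needed.
A valid assignment using 4 colors: 0=yellow, 1=yellow, 2=yellow, 3=blue, 4=yellow, 5=green, 6=yellow, 7=red, 8=green. Each edge has distinct colors on its endpoints.

4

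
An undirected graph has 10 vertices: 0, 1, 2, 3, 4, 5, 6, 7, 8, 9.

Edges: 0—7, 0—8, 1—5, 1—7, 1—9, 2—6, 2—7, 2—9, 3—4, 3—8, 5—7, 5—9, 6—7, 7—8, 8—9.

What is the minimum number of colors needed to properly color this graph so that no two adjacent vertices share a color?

1, 5, 7 are pairwise adjacent, so at least 3 colors are needed.
3 colors suffice: 0=c, 1=c, 2=b, 3=a, 4=b, 5=b, 6=c, 7=a, 8=b, 9=a. Every edge joins two different colors.

3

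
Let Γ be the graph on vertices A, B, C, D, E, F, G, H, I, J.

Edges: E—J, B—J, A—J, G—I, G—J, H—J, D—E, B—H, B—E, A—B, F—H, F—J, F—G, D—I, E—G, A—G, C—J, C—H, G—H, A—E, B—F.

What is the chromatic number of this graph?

4

A, E, G, J are mutually adjacent (a clique of size 4), so at least 4 colors are needed.
4 colors suffice: color red → {I, J}; color blue → {B, C, D, G}; color green → {E, H}; color yellow → {A, F}. No two adjacent vertices share a color.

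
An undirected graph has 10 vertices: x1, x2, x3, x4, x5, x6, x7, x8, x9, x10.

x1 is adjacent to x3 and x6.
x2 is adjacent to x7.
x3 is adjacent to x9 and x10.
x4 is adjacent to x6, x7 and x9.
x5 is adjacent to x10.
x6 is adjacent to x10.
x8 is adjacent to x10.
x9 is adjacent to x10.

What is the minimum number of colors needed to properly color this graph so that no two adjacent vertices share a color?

3

x3, x9, x10 form a triangle, so at least 3 colors are needed.
3 colors suffice: x1=1, x2=1, x3=2, x4=1, x5=2, x6=2, x7=2, x8=2, x9=3, x10=1. Each edge has distinct colors on its endpoints.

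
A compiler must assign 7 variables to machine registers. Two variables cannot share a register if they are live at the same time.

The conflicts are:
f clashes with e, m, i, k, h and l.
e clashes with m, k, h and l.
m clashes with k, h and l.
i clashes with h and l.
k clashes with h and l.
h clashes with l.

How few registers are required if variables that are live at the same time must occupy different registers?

6

f, e, m, k, h, l are mutually in conflict, so at least 6 registers are needed.
6 registers suffice: register 1 → {h}; register 2 → {l}; register 3 → {f}; register 4 → {e, i}; register 5 → {m}; register 6 → {k}. Every pair that conflicts lands in different registers.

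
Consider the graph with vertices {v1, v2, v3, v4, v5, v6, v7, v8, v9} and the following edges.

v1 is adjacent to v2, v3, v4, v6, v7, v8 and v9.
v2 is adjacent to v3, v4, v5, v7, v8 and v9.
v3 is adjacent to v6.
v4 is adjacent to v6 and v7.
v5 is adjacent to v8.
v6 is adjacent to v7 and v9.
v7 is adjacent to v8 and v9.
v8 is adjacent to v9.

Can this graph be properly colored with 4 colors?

v1, v2, v7, v8, v9 are mutually adjacent (a clique of size 5), so at least 5 colors are needed.
So 4 colors are not enough.

No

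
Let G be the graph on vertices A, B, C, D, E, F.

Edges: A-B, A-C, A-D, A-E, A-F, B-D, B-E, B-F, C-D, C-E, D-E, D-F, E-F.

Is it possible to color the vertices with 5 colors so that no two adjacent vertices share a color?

Yes

The chromatic number is 5. A, B, D, E, F form a clique, so at least 5 colors are needed.
One proper 5-coloring: A=blue, B=purple, C=yellow, D=green, E=red, F=yellow.
That is already a proper 5-coloring.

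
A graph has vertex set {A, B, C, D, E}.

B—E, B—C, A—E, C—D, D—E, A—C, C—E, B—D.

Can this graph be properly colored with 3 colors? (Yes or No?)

No

B, C, D, E are pairwise adjacent (a clique of size 4), so at least 4 colors are needed.
So 3 colors are not enough.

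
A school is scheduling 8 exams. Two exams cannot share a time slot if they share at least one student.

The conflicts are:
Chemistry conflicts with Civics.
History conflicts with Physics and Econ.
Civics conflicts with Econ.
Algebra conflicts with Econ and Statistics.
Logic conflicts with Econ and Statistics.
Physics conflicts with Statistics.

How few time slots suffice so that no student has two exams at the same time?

3

The cycle Physics-History-Econ-Logic-Statistics-Physics has odd length 5, so it cannot be 2-colored; at least 3 time slots are needed.
Using 3 time slots: Chemistry=1, History=2, Civics=2, Algebra=2, Logic=2, Physics=3, Econ=1, Statistics=1. Every pair that conflicts lands in different time slots.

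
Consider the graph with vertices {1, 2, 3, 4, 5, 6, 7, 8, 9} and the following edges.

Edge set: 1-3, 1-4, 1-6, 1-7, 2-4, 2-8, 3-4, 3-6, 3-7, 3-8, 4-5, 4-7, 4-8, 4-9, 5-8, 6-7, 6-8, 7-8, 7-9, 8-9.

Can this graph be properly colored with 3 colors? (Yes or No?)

No

1, 3, 4, 7 form a clique, so at least 4 colors are needed.
So 3 colors are not enough.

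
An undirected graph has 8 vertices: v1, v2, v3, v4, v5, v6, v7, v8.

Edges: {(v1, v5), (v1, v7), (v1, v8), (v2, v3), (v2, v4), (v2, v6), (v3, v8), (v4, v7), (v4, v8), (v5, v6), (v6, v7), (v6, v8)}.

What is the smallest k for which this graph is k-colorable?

v1 and v7 are adjacent, so at least 2 colors are needed.
One proper 2-coloring: v1=1, v2=2, v3=1, v4=1, v5=2, v6=1, v7=2, v8=2. Every edge joins two different colors.

2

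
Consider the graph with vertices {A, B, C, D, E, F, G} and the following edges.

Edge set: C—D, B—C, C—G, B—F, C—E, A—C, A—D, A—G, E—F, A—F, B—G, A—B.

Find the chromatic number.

A, B, C, G form a clique, so at least 4 colors are needed.
4 colors suffice: A=2, B=3, C=1, D=3, E=2, F=1, G=4. No two adjacent vertices share a color.

4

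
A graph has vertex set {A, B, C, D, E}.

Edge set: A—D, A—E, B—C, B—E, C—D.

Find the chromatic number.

3

The cycle C-D-A-E-B-C has odd length 5, so it cannot be 2-colored; at least 3 colors are needed.
3 colors suffice: color 1 → {A, B}; color 2 → {D, E}; color 3 → {C}. Every edge joins two different colors.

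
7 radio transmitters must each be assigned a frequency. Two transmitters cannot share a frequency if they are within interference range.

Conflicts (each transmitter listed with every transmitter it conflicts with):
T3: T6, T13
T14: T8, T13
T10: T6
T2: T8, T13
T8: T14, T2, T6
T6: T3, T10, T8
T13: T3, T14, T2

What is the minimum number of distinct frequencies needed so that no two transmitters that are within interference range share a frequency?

The cycle T13-T3-T6-T8-T2-T13 has odd length 5, so it cannot be 2-colored; at least 3 frequencies are needed.
3 frequencies suffice: T3=3, T14=2, T10=1, T2=2, T8=1, T6=2, T13=1. Every pair that conflicts lands in different frequencies.

3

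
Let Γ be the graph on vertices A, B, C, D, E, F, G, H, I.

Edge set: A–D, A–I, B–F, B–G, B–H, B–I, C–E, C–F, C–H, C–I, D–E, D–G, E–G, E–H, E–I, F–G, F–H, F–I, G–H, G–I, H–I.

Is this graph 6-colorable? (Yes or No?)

The chromatic number is 5. B, F, G, H, I are mutually adjacent (a clique of size 5), so at least 5 colors are needed.
A valid assignment using 5 colors: A=2, B=5, C=2, D=1, E=4, F=4, G=2, H=3, I=1.
Since 6 ≥ 5, a proper 6-coloring certainly exists.

Yes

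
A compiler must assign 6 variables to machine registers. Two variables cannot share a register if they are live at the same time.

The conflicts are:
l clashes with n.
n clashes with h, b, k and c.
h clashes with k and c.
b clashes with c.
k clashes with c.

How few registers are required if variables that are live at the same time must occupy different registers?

4

n, h, k, c pairwise conflict, so at least 4 registers are needed.
A valid assignment using 4 registers: l=2, n=1, h=4, b=3, k=3, c=2. Each listed conflict is separated.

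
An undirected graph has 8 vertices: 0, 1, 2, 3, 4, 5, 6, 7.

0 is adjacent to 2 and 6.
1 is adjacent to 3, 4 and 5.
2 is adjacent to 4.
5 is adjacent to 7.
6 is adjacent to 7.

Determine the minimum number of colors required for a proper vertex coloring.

The cycle 6-7-5-1-4-2-0-6 has odd length 7, so it cannot be 2-colored; at least 3 colors are needed.
3 colors suffice: color a → {1, 2, 7}; color b → {3, 4, 5, 6}; color c → {0}. No two adjacent vertices share a color.

3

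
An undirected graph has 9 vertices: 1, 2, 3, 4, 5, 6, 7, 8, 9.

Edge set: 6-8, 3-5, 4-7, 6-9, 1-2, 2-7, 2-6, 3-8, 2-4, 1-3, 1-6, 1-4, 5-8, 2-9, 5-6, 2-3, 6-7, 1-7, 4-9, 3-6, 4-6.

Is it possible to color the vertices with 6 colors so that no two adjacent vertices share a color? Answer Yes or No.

The chromatic number is 5. 1, 2, 4, 6, 7 are pairwise adjacent (a clique of size 5), so at least 5 colors are needed.
One proper 5-coloring: 1=yellow, 2=blue, 3=green, 4=green, 5=blue, 6=red, 7=purple, 8=yellow, 9=yellow.
Since 6 ≥ 5, a proper 6-coloring certainly exists.

Yes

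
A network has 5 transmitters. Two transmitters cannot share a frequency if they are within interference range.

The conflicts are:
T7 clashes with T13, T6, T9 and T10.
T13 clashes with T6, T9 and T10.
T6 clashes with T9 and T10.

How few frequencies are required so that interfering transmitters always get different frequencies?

T7, T13, T6, T10 all conflict with each other, so at least 4 frequencies are needed.
4 frequencies suffice: frequency 1 → {T7}; frequency 2 → {T6}; frequency 3 → {T13}; frequency 4 → {T9, T10}. Every pair that conflicts lands in different frequencies.

4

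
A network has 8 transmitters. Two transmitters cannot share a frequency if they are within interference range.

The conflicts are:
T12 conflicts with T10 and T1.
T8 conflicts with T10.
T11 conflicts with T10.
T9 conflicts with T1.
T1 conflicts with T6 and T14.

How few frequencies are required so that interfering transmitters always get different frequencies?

2

T12 and T1 conflict, so at least 2 frequencies are needed.
2 frequencies suffice: T12=2, T8=2, T11=2, T10=1, T9=2, T1=1, T6=2, T14=2. Each listed conflict is separated.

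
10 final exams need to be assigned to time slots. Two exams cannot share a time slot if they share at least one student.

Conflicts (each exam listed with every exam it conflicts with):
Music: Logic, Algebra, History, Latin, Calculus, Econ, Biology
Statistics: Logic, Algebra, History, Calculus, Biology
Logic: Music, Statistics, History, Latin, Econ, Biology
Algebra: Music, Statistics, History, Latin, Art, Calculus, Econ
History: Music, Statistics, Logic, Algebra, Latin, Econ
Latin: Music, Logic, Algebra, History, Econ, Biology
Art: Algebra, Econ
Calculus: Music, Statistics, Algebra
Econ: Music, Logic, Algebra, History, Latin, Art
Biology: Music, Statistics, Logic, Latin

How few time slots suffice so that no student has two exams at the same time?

5

Music, Logic, History, Latin, Econ all conflict with each other, so at least 5 time slots are needed.
5 time slots suffice: time slot 1 → {Logic, Algebra}; time slot 2 → {Music, Statistics, Art}; time slot 3 → {Calculus, Econ, Biology}; time slot 4 → {History}; time slot 5 → {Latin}. Each listed conflict is separated.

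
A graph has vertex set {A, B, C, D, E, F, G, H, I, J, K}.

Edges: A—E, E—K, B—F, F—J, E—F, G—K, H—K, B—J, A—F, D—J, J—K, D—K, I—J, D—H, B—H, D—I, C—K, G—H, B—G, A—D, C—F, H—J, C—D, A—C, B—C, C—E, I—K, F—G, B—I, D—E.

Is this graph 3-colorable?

D, I, J, K form a clique, so at least 4 colors are needed.
So 3 colors are not enough.

No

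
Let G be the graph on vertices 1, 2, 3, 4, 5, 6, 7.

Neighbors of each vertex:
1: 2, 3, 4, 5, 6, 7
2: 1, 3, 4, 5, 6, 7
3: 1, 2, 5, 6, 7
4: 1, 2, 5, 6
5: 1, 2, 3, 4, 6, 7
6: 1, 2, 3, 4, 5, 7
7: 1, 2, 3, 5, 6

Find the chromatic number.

1, 2, 3, 5, 6, 7 are mutually adjacent (a clique of size 6), so at least 6 colors are needed.
A valid assignment using 6 colors: 1=red, 2=yellow, 3=purple, 4=purple, 5=green, 6=blue, 7=orange. Every edge joins two different colors.

6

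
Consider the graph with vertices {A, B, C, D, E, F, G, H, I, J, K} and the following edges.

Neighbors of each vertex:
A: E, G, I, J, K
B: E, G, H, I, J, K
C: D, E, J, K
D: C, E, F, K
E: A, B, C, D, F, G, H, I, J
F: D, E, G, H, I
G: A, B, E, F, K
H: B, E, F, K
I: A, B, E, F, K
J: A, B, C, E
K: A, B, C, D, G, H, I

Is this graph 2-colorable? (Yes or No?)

E, F, H are pairwise adjacent, so at least 3 colors are needed.
So 2 colors are not enough.

No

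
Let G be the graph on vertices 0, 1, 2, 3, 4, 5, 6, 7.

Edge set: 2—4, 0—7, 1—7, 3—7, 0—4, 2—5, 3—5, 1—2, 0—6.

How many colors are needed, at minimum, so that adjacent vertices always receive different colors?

3

The cycle 2-1-7-0-4-2 has odd length 5, so it cannot be 2-colored; at least 3 colors are needed.
3 colors suffice: color red → {2, 6, 7}; color blue → {0, 1, 3}; color green → {4, 5}. Every edge joins two different colors.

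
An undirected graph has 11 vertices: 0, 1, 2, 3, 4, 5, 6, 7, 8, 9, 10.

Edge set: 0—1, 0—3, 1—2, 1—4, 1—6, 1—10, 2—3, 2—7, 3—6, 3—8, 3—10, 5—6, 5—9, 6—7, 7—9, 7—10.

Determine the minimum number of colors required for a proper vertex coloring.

2

5 and 9 are adjacent, so at least 2 colors are needed.
2 colors suffice: color a → {1, 3, 5, 7}; color b → {0, 2, 4, 6, 8, 9, 10}. Each edge has distinct colors on its endpoints.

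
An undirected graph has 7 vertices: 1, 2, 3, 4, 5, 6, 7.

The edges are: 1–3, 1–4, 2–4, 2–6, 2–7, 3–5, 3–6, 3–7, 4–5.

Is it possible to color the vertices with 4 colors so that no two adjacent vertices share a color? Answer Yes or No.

The chromatic number is 3. The cycle 7-2-4-5-3-7 has odd length 5, so it cannot be 2-colored; at least 3 colors are needed.
3 colors suffice: color a → {3, 4}; color b → {1, 2, 5}; color c → {6, 7}.
Since 4 ≥ 3, a proper 4-coloring certainly exists.

Yes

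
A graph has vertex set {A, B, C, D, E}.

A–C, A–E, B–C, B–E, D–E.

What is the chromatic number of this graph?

2

B and C are adjacent, so at least 2 colors are needed.
2 colors suffice: color 1 → {C, E}; color 2 → {A, B, D}. Each edge has distinct colors on its endpoints.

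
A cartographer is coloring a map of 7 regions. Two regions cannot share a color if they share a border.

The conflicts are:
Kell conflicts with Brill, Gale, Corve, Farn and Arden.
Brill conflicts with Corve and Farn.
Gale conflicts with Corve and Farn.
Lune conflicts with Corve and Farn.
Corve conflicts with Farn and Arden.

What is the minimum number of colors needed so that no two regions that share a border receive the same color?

Kell, Gale, Corve, Farn all conflict with each other, so at least 4 colors are needed.
4 colors suffice: color 1 → {Corve}; color 2 → {Farn, Arden}; color 3 → {Kell, Lune}; color 4 → {Brill, Gale}. Every pair that conflicts lands in different colors.

4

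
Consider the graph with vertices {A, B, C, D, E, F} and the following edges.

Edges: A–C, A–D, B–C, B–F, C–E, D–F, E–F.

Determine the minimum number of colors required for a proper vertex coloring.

The cycle D-A-C-B-F-D has odd length 5, so it cannot be 2-colored; at least 3 colors are needed.
One proper 3-coloring: A=2, B=2, C=1, D=3, E=2, F=1. No two adjacent vertices share a color.

3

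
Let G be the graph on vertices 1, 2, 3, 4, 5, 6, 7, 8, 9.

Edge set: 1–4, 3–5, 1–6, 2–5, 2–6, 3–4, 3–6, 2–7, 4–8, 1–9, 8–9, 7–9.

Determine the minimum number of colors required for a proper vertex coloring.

3

The cycle 1-9-7-2-6-1 has odd length 5, so it cannot be 2-colored; at least 3 colors are needed.
3 colors suffice: 1=red, 2=red, 3=red, 4=blue, 5=blue, 6=blue, 7=green, 8=red, 9=blue. Every edge joins two different colors.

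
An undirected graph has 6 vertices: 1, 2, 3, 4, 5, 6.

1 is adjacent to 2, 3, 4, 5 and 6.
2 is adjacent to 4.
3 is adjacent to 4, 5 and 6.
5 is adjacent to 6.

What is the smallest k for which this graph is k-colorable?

4

1, 3, 5, 6 are mutually adjacent (a clique of size 4), so at least 4 colors are needed.
A valid assignment using 4 colors: 1=red, 2=blue, 3=blue, 4=green, 5=green, 6=yellow. No two adjacent vertices share a color.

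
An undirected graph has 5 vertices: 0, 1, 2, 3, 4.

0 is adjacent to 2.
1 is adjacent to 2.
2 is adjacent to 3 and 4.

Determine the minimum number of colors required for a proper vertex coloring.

2

2 and 4 are adjacent, so at least 2 colors are needed.
A valid assignment using 2 colors: 0=blue, 1=blue, 2=red, 3=blue, 4=blue. Every edge joins two different colors.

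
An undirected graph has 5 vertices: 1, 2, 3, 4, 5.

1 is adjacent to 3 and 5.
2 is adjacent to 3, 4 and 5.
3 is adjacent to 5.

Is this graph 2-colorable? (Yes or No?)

No

1, 3, 5 are pairwise adjacent, so at least 3 colors are needed.
So 2 colors are not enough.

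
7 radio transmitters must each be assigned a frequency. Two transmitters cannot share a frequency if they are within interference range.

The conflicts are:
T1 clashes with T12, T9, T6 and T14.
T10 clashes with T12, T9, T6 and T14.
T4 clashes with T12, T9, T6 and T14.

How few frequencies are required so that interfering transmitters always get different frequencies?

T1 and T6 conflict, so at least 2 frequencies are needed.
A valid assignment using 2 frequencies: T1=1, T10=1, T4=1, T12=2, T9=2, T6=2, T14=2. Every pair that conflicts lands in different frequencies.

2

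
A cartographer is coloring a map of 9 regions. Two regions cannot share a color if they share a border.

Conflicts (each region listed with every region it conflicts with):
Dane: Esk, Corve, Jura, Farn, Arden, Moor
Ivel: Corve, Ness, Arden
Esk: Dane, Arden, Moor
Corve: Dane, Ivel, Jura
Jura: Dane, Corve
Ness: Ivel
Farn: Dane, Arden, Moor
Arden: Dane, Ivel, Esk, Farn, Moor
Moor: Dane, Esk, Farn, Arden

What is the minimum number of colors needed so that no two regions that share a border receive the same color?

Dane, Esk, Arden, Moor pairwise conflict, so at least 4 colors are needed.
One proper 4-coloring: Dane=1, Ivel=1, Esk=4, Corve=2, Jura=3, Ness=2, Farn=4, Arden=2, Moor=3. Every pair that conflicts lands in different colors.

4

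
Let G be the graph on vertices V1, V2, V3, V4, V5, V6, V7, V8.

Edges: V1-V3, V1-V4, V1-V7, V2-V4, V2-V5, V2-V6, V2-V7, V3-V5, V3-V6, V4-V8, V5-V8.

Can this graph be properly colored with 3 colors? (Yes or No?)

Yes

The chromatic number is 3. The cycle V2-V5-V3-V1-V7-V2 has odd length 5, so it cannot be 2-colored; at least 3 colors are needed.
3 colors suffice: color 1 → {V2, V3, V8}; color 2 → {V4, V5, V6, V7}; color 3 → {V1}.
That is already a proper 3-coloring.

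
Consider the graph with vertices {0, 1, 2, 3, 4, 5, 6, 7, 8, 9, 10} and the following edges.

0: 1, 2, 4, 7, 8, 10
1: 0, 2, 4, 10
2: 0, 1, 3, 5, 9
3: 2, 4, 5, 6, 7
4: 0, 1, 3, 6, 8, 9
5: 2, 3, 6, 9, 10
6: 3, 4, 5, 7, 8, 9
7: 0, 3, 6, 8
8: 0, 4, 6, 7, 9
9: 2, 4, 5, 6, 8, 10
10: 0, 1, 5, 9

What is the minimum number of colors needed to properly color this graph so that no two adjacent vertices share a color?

4

4, 6, 8, 9 are pairwise adjacent (a clique of size 4), so at least 4 colors are needed.
A valid assignment using 4 colors: 0=red, 1=green, 2=yellow, 3=green, 4=blue, 5=blue, 6=red, 7=blue, 8=yellow, 9=green, 10=yellow. Each edge has distinct colors on its endpoints.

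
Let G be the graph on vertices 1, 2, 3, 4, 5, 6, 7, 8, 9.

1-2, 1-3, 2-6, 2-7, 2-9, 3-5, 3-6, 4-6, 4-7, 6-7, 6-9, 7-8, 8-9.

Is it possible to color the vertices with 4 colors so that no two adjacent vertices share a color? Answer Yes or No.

The chromatic number is 3. 2, 6, 7 form a triangle, so at least 3 colors are needed.
3 colors suffice: color red → {1, 5, 6, 8}; color blue → {3, 7, 9}; color green → {2, 4}.
Since 4 ≥ 3, a proper 4-coloring certainly exists.

Yes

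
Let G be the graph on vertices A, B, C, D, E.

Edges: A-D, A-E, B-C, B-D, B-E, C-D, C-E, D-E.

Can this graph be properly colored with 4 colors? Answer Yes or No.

The chromatic number is 4. B, C, D, E are mutually adjacent (a clique of size 4), so at least 4 colors are needed.
One proper 4-coloring: A=green, B=green, C=yellow, D=blue, E=red.
That is already a proper 4-coloring.

Yes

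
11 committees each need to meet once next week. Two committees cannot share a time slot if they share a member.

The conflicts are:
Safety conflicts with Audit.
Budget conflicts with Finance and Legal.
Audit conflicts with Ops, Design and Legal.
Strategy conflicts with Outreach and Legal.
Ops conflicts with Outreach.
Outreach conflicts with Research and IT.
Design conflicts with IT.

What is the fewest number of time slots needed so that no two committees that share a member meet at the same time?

The cycle Outreach-Strategy-Legal-Audit-Ops-Outreach has odd length 5, so it cannot be 2-colored; at least 3 time slots are needed.
A valid assignment using 3 time slots: Safety=2, Budget=1, Audit=1, Strategy=3, Ops=2, Outreach=1, Research=2, Design=2, IT=3, Finance=2, Legal=2. Every pair that conflicts lands in different time slots.

3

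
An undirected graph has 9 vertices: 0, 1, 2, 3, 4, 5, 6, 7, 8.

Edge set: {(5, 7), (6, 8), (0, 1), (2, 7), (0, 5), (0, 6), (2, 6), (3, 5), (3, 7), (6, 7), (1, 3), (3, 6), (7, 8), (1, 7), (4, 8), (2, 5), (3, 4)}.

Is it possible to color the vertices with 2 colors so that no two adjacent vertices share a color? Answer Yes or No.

6, 7, 8 form a triangle, so at least 3 colors are needed.
So 2 colors are not enough.

No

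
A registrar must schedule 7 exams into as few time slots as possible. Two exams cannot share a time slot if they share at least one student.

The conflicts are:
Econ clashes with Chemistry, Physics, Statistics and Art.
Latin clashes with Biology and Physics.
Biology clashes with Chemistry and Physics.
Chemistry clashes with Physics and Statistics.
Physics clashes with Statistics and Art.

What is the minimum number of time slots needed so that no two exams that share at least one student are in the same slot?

4

Econ, Chemistry, Physics, Statistics pairwise conflict, so at least 4 time slots are needed.
Using 4 time slots: Econ=3, Latin=2, Biology=3, Chemistry=2, Physics=1, Statistics=4, Art=2. No two conflicting exams share a time slot.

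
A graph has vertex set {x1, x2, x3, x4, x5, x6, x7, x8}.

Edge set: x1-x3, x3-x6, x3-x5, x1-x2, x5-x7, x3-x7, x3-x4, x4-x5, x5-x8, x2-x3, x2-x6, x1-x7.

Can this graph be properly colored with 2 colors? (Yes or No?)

No

x3, x4, x5 are mutually adjacent, so at least 3 colors are needed.
So 2 colors are not enough.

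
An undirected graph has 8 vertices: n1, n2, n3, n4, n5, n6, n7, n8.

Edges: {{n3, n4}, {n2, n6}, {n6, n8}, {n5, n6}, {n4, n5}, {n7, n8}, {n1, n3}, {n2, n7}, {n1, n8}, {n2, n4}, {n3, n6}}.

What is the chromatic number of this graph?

n7 and n8 are adjacent, so at least 2 colors are needed.
A valid assignment using 2 colors: n1=1, n2=2, n3=2, n4=1, n5=2, n6=1, n7=1, n8=2. Each edge has distinct colors on its endpoints.

2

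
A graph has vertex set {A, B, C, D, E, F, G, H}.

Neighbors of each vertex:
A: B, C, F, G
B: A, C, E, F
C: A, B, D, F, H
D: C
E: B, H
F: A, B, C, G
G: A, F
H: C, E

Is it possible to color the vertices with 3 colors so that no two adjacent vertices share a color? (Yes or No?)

A, B, C, F are mutually adjacent (a clique of size 4), so at least 4 colors are needed.
So 3 colors are not enough.

No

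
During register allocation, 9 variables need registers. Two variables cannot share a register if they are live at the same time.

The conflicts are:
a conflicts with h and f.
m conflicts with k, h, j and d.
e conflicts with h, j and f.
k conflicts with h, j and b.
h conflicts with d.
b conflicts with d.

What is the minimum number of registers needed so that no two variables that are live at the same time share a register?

3

m, k, j are mutually in conflict, so at least 3 registers are needed.
Using 3 registers: a=2, m=3, e=2, k=2, h=1, j=1, b=1, f=1, d=2. Each listed conflict is separated.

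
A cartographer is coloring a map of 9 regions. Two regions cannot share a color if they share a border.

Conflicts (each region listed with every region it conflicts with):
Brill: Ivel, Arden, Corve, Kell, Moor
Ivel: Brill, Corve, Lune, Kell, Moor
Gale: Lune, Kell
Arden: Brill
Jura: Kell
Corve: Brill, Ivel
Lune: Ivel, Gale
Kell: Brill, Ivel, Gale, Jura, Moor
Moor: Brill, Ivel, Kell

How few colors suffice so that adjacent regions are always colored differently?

4

Brill, Ivel, Kell, Moor all conflict with each other, so at least 4 colors are needed.
4 colors suffice: color 1 → {Brill, Gale, Jura}; color 2 → {Ivel, Arden}; color 3 → {Corve, Lune, Kell}; color 4 → {Moor}. No two conflicting regions share a color.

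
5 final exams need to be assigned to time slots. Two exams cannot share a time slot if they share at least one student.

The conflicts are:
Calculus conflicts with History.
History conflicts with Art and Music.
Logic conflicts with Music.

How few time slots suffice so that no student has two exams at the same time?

2

Logic and Music conflict, so at least 2 time slots are needed.
2 time slots suffice: Calculus=2, History=1, Logic=1, Art=2, Music=2. Each listed conflict is separated.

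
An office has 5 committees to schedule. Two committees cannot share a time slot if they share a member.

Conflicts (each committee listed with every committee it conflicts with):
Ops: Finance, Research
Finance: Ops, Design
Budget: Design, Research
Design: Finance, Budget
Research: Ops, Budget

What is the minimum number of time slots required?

3

The cycle Design-Budget-Research-Ops-Finance-Design has odd length 5, so it cannot be 2-colored; at least 3 time slots are needed.
3 time slots suffice: time slot 1 → {Finance, Research}; time slot 2 → {Ops, Budget}; time slot 3 → {Design}. Every pair that conflicts lands in different time slots.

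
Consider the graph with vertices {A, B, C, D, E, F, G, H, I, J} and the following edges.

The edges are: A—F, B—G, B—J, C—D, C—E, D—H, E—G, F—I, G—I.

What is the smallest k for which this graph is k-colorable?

2

D and H are adjacent, so at least 2 colors are needed.
One proper 2-coloring: A=2, B=2, C=1, D=2, E=2, F=1, G=1, H=1, I=2, J=1. Every edge joins two different colors.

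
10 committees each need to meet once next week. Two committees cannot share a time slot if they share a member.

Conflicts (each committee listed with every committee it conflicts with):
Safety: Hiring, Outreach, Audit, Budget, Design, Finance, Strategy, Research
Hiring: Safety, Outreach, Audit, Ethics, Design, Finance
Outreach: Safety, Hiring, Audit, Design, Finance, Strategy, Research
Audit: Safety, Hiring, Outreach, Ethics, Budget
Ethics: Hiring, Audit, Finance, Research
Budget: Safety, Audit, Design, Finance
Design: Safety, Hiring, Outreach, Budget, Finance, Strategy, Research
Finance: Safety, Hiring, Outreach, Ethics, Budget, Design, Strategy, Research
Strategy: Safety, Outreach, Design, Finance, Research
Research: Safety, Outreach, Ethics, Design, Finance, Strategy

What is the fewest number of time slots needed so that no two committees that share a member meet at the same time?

6

Safety, Outreach, Design, Finance, Strategy, Research are mutually in conflict, so at least 6 time slots are needed.
6 time slots suffice: Safety=1, Hiring=5, Outreach=3, Audit=2, Ethics=1, Budget=3, Design=4, Finance=2, Strategy=6, Research=5. Every pair that conflicts lands in different time slots.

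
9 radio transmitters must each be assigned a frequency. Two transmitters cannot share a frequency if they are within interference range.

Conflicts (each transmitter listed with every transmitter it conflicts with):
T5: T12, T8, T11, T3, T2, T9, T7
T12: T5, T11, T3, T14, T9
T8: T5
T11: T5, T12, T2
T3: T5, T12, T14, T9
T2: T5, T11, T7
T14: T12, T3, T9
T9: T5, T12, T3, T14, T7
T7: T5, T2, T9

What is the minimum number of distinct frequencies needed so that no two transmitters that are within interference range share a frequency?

T5, T12, T3, T9 all conflict with each other, so at least 4 frequencies are needed.
4 frequencies suffice: frequency 1 → {T5, T14}; frequency 2 → {T12, T8, T2}; frequency 3 → {T11, T9}; frequency 4 → {T3, T7}. No two conflicting transmitters share a frequency.

4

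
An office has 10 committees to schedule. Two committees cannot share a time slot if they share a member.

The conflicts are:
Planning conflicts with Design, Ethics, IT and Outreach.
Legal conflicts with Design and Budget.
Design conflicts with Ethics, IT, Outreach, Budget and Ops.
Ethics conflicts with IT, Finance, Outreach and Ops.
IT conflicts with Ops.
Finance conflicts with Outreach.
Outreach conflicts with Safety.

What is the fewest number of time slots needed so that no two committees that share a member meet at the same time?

Design, Ethics, IT, Ops all conflict with each other, so at least 4 time slots are needed.
4 time slots suffice: Planning=4, Legal=2, Design=1, Ethics=2, IT=3, Finance=1, Outreach=3, Budget=3, Safety=1, Ops=4. Each listed conflict is separated.

4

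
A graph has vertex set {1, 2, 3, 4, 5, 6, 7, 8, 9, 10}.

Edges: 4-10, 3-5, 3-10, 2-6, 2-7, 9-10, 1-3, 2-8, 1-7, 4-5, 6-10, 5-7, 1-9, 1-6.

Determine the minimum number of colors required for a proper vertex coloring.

2

4 and 5 are adjacent, so at least 2 colors are needed.
A valid assignment using 2 colors: 1=red, 2=red, 3=blue, 4=blue, 5=red, 6=blue, 7=blue, 8=blue, 9=blue, 10=red. Every edge joins two different colors.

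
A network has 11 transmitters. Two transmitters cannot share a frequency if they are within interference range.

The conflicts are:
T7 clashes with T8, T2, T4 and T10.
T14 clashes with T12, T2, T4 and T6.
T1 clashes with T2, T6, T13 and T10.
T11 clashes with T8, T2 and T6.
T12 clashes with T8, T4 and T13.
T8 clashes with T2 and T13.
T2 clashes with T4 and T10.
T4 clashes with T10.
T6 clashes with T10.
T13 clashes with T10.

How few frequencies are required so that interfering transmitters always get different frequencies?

T7, T2, T4, T10 pairwise conflict, so at least 4 frequencies are needed.
4 frequencies suffice: frequency 1 → {T12, T2, T6}; frequency 2 → {T14, T8, T10}; frequency 3 → {T11, T4, T13}; frequency 4 → {T7, T1}. Every pair that conflicts lands in different frequencies.

4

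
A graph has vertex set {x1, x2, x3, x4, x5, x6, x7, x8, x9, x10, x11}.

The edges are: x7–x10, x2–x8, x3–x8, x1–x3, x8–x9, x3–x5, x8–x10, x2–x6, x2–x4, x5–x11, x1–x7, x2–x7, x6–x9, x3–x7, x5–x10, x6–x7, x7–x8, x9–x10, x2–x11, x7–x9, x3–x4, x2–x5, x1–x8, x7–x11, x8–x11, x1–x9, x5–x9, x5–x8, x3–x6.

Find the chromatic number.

x1, x3, x7, x8 are mutually adjacent (a clique of size 4), so at least 4 colors are needed.
4 colors suffice: color 1 → {x4, x6, x8}; color 2 → {x5, x7}; color 3 → {x2, x3, x9}; color 4 → {x1, x10, x11}. Every edge joins two different colors.

4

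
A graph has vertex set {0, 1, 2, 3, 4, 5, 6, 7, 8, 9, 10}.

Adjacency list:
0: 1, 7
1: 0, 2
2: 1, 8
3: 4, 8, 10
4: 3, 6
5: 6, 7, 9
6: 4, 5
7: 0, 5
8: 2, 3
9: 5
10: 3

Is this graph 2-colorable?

The cycle 3-8-2-1-0-7-5-6-4-3 has odd length 9, so it cannot be 2-colored; at least 3 colors are needed.
So 2 colors are not enough.

No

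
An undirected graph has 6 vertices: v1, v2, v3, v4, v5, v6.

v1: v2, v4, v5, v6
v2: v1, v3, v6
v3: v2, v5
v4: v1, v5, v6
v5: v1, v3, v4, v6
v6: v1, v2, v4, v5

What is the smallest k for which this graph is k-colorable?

v1, v4, v5, v6 form a clique, so at least 4 colors are needed.
4 colors suffice: color R → {v1, v3}; color B → {v6}; color G → {v2, v5}; color Y → {v4}. No two adjacent vertices share a color.

4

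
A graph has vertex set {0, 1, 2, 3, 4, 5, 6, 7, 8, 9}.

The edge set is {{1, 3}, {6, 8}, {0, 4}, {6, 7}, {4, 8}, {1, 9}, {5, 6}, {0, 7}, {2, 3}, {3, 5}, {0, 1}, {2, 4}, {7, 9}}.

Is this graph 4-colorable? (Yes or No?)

The chromatic number is 3. The cycle 3-1-0-4-2-3 has odd length 5, so it cannot be 2-colored; at least 3 colors are needed.
3 colors suffice: color a → {0, 3, 6, 9}; color b → {1, 4, 5, 7}; color c → {2, 8}.
Since 4 ≥ 3, a proper 4-coloring certainly exists.

Yes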